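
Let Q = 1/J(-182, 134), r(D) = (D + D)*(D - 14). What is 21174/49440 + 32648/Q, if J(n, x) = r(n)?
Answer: 19192928638409/8240 ≈ 2.3292e+9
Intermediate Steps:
r(D) = 2*D*(-14 + D) (r(D) = (2*D)*(-14 + D) = 2*D*(-14 + D))
J(n, x) = 2*n*(-14 + n)
Q = 1/71344 (Q = 1/(2*(-182)*(-14 - 182)) = 1/(2*(-182)*(-196)) = 1/71344 ≈ 1.4017e-5)
21174/49440 + 32648/Q = 21174/49440 + 32648/(1/71344) = 21174*(1/49440) + 32648*71344 = 3529/8240 + 2329238912 = 19192928638409/8240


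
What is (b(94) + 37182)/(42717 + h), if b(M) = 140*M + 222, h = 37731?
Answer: 12641/20112 ≈ 0.62853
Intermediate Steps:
b(M) = 222 + 140*M
(b(94) + 37182)/(42717 + h) = ((222 + 140*94) + 37182)/(42717 + 37731) = ((222 + 13160) + 37182)/80448 = (13382 + 37182)*(1/80448) = 50564*(1/80448) = 12641/20112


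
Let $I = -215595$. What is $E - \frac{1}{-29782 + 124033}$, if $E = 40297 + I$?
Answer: $- \frac{16522011799}{94251} \approx -1.753 \cdot 10^{5}$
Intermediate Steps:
$E = -175298$ ($E = 40297 - 215595 = -175298$)
$E - \frac{1}{-29782 + 124033} = -175298 - \frac{1}{-29782 + 124033} = -175298 - \frac{1}{94251} = - \frac{16522011799}{94251}$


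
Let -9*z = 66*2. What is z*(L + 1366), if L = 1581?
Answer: -129668/3 ≈ -43223.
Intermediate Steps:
z = -44/3 (z = -22*2/3 = -1/9*132 = -44/3 ≈ -14.667)
z*(L + 1366) = -44*(1581 + 1366)/3 = -44/3*2947 = -129668/3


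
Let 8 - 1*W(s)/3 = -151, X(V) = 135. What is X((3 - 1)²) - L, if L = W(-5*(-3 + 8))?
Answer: -342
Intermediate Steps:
W(s) = 477 (W(s) = 24 - 3*(-151) = 24 + 453 = 477)
L = 477
X((3 - 1)²) - L = 135 - 1*477 = 135 - 477 = -342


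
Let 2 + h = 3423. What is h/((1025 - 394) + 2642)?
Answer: 3421/3273 ≈ 1.0452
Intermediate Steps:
h = 3421 (h = -2 + 3423 = 3421)
h/((1025 - 394) + 2642) = 3421/((1025 - 394) + 2642) = 3421/(631 + 2642) = 3421/3273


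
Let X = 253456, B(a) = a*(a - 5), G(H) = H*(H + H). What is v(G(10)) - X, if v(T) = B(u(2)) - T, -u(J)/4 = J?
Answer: -253552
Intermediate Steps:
u(J) = -4*J
G(H) = 2*H² (G(H) = H*(2*H) = 2*H²)
B(a) = a*(-5 + a)
v(T) = 104 - T (v(T) = (-4*2)*(-5 - 4*2) - T = -8*(-5 - 8) - T = -8*(-13) - T = 104 - T)
v(G(10)) - X = (104 - 2*10²) - 1*253456 = (104 - 2*100) - 253456 = (104 - 1*200) - 253456 = (104 - 200) - 253456 = -96 - 253456 = -253552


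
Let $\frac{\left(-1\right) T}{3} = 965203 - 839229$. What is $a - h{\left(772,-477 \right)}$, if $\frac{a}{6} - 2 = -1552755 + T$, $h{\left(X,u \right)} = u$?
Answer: $-11583573$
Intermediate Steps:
$T = -377922$ ($T = - 3 \left(965203 - 839229\right) = \left(-3\right) 125974 = -377922$)
$a = -11584050$ ($a = 12 + 6 \left(-1552755 - 377922\right) = 12 + 6 \left(-1930677\right) = 12 - 11584062 = -11584050$)
$a - h{\left(772,-477 \right)} = -11584050 - -477 = -11584050 + 477 = -11583573$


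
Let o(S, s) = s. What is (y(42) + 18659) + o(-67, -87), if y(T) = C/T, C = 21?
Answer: 37145/2 ≈ 18573.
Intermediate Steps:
y(T) = 21/T
(y(42) + 18659) + o(-67, -87) = (21/42 + 18659) - 87 = (21*(1/42) + 18659) - 87 = (½ + 18659) - 87 = 37319/2 - 87 = 37145/2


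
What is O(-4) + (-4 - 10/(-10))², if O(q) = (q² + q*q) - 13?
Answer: 28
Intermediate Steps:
O(q) = -13 + 2*q² (O(q) = (q² + q²) - 13 = 2*q² - 13 = -13 + 2*q²)
O(-4) + (-4 - 10/(-10))² = (-13 + 2*(-4)²) + (-4 - 10/(-10))² = (-13 + 2*16) + (-4 - 10*(-⅒))² = (-13 + 32) + (-4 + 1)² = 19 + (-3)² = 19 + 9 = 28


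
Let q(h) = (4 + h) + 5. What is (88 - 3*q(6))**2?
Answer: 1849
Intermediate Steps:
q(h) = 9 + h
(88 - 3*q(6))**2 = (88 - 3*(9 + 6))**2 = (88 - 3*15)**2 = (88 - 45)**2 = 43**2 = 1849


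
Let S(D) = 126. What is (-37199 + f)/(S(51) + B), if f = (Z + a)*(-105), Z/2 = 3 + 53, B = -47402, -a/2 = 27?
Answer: 43289/47276 ≈ 0.91567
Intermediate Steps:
a = -54 (a = -2*27 = -54)
Z = 112 (Z = 2*(3 + 53) = 2*56 = 112)
f = -6090 (f = (112 - 54)*(-105) = 58*(-105) = -6090)
(-37199 + f)/(S(51) + B) = (-37199 - 6090)/(126 - 47402) = -43289/(-47276) = -43289*(-1/47276) = 43289/47276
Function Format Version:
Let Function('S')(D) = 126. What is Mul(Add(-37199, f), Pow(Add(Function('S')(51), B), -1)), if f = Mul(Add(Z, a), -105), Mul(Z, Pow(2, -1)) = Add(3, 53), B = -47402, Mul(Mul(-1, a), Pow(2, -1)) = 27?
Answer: Rational(43289, 47276) ≈ 0.91567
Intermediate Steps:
a = -54 (a = Mul(-2, 27) = -54)
Z = 112 (Z = Mul(2, Add(3, 53)) = Mul(2, 56) = 112)
f = -6090 (f = Mul(Add(112, -54), -105) = Mul(58, -105) = -6090)
Mul(Add(-37199, f), Pow(Add(Function('S')(51), B), -1)) = Mul(Add(-37199, -6090), Pow(Add(126, -47402), -1)) = Mul(-43289, Pow(-47276, -1)) = Mul(-43289, Rational(-1, 47276)) = Rational(43289, 47276)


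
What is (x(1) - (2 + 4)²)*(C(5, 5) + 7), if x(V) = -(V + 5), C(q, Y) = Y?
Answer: -504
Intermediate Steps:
x(V) = -5 - V (x(V) = -(5 + V) = -5 - V)
(x(1) - (2 + 4)²)*(C(5, 5) + 7) = ((-5 - 1*1) - (2 + 4)²)*(5 + 7) = ((-5 - 1) - 1*6²)*12 = (-6 - 1*36)*12 = (-6 - 36)*12 = -42*12 = -504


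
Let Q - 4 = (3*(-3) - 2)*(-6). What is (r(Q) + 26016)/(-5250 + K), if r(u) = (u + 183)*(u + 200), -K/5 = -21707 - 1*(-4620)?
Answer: 1194/1015 ≈ 1.1764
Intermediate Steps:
Q = 70 (Q = 4 + (3*(-3) - 2)*(-6) = 4 + (-9 - 2)*(-6) = 4 - 11*(-6) = 4 + 66 = 70)
K = 85435 (K = -5*(-21707 - 1*(-4620)) = -5*(-21707 + 4620) = -5*(-17087) = 85435)
r(u) = (183 + u)*(200 + u)
(r(Q) + 26016)/(-5250 + K) = ((36600 + 70**2 + 383*70) + 26016)/(-5250 + 85435) = ((36600 + 4900 + 26810) + 26016)/80185 = (68310 + 26016)*(1/80185) = 94326*(1/80185) = 1194/1015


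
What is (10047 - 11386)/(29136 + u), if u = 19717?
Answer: -1339/48853 ≈ -0.027409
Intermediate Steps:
(10047 - 11386)/(29136 + u) = (10047 - 11386)/(29136 + 19717) = -1339/48853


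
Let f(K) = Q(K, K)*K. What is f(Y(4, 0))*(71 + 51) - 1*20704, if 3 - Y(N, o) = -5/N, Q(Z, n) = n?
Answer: -148003/8 ≈ -18500.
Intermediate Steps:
Y(N, o) = 3 + 5/N (Y(N, o) = 3 - (-5)/N = 3 + 5/N)
f(K) = K² (f(K) = K*K = K²)
f(Y(4, 0))*(71 + 51) - 1*20704 = (3 + 5/4)²*(71 + 51) - 1*20704 = (3 + 5*(¼))²*122 - 20704 = (3 + 5/4)²*122 - 20704 = (17/4)²*122 - 20704 = (289/16)*122 - 20704 = 17629/8 - 20704 = -148003/8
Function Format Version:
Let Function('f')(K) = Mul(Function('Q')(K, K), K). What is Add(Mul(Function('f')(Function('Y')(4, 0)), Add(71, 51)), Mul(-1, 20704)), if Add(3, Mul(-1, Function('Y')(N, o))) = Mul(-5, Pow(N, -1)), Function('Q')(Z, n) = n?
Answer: Rational(-148003, 8) ≈ -18500.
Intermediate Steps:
Function('Y')(N, o) = Add(3, Mul(5, Pow(N, -1))) (Function('Y')(N, o) = Add(3, Mul(-1, Mul(-5, Pow(N, -1)))) = Add(3, Mul(5, Pow(N, -1))))
Function('f')(K) = Pow(K, 2) (Function('f')(K) = Mul(K, K) = Pow(K, 2))
Add(Mul(Function('f')(Function('Y')(4, 0)), Add(71, 51)), Mul(-1, 20704)) = Add(Mul(Pow(Add(3, Mul(5, Pow(4, -1))), 2), Add(71, 51)), Mul(-1, 20704)) = Add(Mul(Pow(Add(3, Mul(5, Rational(1, 4))), 2), 122), -20704) = Add(Mul(Pow(Add(3, Rational(5, 4)), 2), 122), -20704) = Add(Mul(Pow(Rational(17, 4), 2), 122), -20704) = Add(Mul(Rational(289, 16), 122), -20704) = Add(Rational(17629, 8), -20704) = Rational(-148003, 8)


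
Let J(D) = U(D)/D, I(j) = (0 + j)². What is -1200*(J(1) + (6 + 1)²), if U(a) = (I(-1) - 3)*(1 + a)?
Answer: -54000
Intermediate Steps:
I(j) = j²
U(a) = -2 - 2*a (U(a) = ((-1)² - 3)*(1 + a) = (1 - 3)*(1 + a) = -2*(1 + a) = -2 - 2*a)
J(D) = (-2 - 2*D)/D
-1200*(J(1) + (6 + 1)²) = -1200*((-2 - 2/1) + (6 + 1)²) = -1200*((-2 - 2*1) + 7²) = -1200*((-2 - 2) + 49) = -1200*(-4 + 49) = -1200*45 = -54000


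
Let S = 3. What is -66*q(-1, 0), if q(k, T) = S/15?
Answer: -66/5 ≈ -13.200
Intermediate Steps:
q(k, T) = ⅕ (q(k, T) = 3/15 = 3*(1/15) = ⅕)
-66*q(-1, 0) = -66*⅕ = -66/5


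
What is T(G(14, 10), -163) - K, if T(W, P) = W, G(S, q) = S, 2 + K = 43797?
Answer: -43781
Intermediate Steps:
K = 43795 (K = -2 + 43797 = 43795)
T(G(14, 10), -163) - K = 14 - 1*43795 = 14 - 43795 = -43781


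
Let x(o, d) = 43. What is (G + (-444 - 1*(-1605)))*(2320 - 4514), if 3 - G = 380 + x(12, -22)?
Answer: -1625754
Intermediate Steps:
G = -420 (G = 3 - (380 + 43) = 3 - 1*423 = 3 - 423 = -420)
(G + (-444 - 1*(-1605)))*(2320 - 4514) = (-420 + (-444 - 1*(-1605)))*(2320 - 4514) = (-420 + (-444 + 1605))*(-2194) = (-420 + 1161)*(-2194) = 741*(-2194) = -1625754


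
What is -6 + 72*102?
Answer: 7338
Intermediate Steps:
-6 + 72*102 = -6 + 7344 = 7338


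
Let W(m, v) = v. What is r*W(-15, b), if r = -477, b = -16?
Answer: 7632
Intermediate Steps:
r*W(-15, b) = -477*(-16) = 7632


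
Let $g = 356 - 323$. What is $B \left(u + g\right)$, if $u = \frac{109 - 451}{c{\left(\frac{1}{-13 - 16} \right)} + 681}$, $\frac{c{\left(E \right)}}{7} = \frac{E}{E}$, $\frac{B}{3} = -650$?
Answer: $- \frac{10901475}{172} \approx -63381.0$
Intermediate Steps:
$B = -1950$ ($B = 3 \left(-650\right) = -1950$)
$c{\left(E \right)} = 7$ ($c{\left(E \right)} = 7 \frac{E}{E} = 7 \cdot 1 = 7$)
$g = 33$ ($g = 356 - 323 = 33$)
$u = - \frac{171}{344}$ ($u = \frac{109 - 451}{7 + 681} = - \frac{342}{688} = \left(-342\right) \frac{1}{688} = - \frac{171}{344} \approx -0.49709$)
$B \left(u + g\right) = - 1950 \left(- \frac{171}{344} + 33\right) = \left(-1950\right) \frac{11181}{344} = - \frac{10901475}{172}$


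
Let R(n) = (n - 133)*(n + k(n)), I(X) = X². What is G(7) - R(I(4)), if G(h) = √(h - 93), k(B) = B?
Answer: 3744 + I*√86 ≈ 3744.0 + 9.2736*I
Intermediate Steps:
G(h) = √(-93 + h)
R(n) = 2*n*(-133 + n) (R(n) = (n - 133)*(n + n) = (-133 + n)*(2*n) = 2*n*(-133 + n))
G(7) - R(I(4)) = √(-93 + 7) - 2*4²*(-133 + 4²) = √(-86) - 2*16*(-133 + 16) = I*√86 - 2*16*(-117) = I*√86 - 1*(-3744) = I*√86 + 3744 = 3744 + I*√86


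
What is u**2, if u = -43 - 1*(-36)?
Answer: 49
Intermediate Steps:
u = -7 (u = -43 + 36 = -7)
u**2 = (-7)**2 = 49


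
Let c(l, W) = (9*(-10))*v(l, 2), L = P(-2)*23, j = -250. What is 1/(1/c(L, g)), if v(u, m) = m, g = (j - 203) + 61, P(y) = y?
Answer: -180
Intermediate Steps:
g = -392 (g = (-250 - 203) + 61 = -453 + 61 = -392)
L = -46 (L = -2*23 = -46)
c(l, W) = -180 (c(l, W) = (9*(-10))*2 = -90*2 = -180)
1/(1/c(L, g)) = 1/(1/(-180)) = 1/(-1/180) = -180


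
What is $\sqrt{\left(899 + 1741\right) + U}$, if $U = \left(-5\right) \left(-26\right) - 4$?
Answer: $\sqrt{2766} \approx 52.593$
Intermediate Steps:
$U = 126$ ($U = 130 - 4 = 126$)
$\sqrt{\left(899 + 1741\right) + U} = \sqrt{\left(899 + 1741\right) + 126} = \sqrt{2640 + 126} = \sqrt{2766}$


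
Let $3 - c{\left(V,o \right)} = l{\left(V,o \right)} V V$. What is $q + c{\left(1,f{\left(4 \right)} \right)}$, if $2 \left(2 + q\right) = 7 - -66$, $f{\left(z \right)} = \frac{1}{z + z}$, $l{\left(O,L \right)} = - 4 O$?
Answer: $\frac{83}{2} \approx 41.5$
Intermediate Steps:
$f{\left(z \right)} = \frac{1}{2 z}$
$c{\left(V,o \right)} = 3 + 4 V^{3}$ ($c{\left(V,o \right)} = 3 - - 4 V V V = 3 - - 4 V^{2} V = 3 - - 4 V^{3} = 3 + 4 V^{3}$)
$q = \frac{69}{2}$ ($q = -2 + \frac{7 - -66}{2} = -2 + \frac{7 + 66}{2} = -2 + \frac{1}{2} \cdot 73 = -2 + \frac{73}{2} = \frac{69}{2} \approx 34.5$)
$q + c{\left(1,f{\left(4 \right)} \right)} = \frac{69}{2} + \left(3 + 4 \cdot 1^{3}\right) = \frac{69}{2} + \left(3 + 4 \cdot 1\right) = \frac{69}{2} + \left(3 + 4\right) = \frac{69}{2} + 7 = \frac{83}{2}$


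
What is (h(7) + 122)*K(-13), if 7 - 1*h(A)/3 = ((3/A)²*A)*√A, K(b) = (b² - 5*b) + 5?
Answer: 34177 - 6453*√7/7 ≈ 31738.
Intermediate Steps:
K(b) = 5 + b² - 5*b
h(A) = 21 - 27/√A (h(A) = 21 - 3*(3/A)²*A*√A = 21 - 3*(9/A²)*A*√A = 21 - 3*9/A*√A = 21 - 27/√A)
(h(7) + 122)*K(-13) = ((21 - 27*√7/7) + 122)*(5 + (-13)² - 5*(-13)) = ((21 - 27*√7/7) + 122)*(5 + 169 + 65) = ((21 - 27*√7/7) + 122)*239 = (143 - 27*√7/7)*239 = 34177 - 6453*√7/7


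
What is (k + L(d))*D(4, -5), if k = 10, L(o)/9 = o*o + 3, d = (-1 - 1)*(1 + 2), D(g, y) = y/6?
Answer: -1805/6 ≈ -300.83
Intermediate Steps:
D(g, y) = y/6 (D(g, y) = y*(1/6) = y/6)
d = -6 (d = -2*3 = -6)
L(o) = 27 + 9*o**2 (L(o) = 9*(o*o + 3) = 9*(o**2 + 3) = 9*(3 + o**2) = 27 + 9*o**2)
(k + L(d))*D(4, -5) = (10 + (27 + 9*(-6)**2))*((1/6)*(-5)) = (10 + (27 + 9*36))*(-5/6) = (10 + (27 + 324))*(-5/6) = (10 + 351)*(-5/6) = 361*(-5/6) = -1805/6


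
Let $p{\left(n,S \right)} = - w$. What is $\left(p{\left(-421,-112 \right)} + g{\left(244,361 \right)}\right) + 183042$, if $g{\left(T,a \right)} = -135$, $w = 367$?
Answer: $182540$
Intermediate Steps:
$p{\left(n,S \right)} = -367$ ($p{\left(n,S \right)} = \left(-1\right) 367 = -367$)
$\left(p{\left(-421,-112 \right)} + g{\left(244,361 \right)}\right) + 183042 = \left(-367 - 135\right) + 183042 = -502 + 183042 = 182540$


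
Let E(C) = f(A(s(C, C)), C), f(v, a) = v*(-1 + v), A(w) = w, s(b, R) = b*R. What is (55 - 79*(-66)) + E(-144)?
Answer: 429966229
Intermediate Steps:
s(b, R) = R*b
E(C) = C²*(-1 + C²) (E(C) = (C*C)*(-1 + C*C) = C²*(-1 + C²))
(55 - 79*(-66)) + E(-144) = (55 - 79*(-66)) + ((-144)⁴ - 1*(-144)²) = (55 + 5214) + (429981696 - 1*20736) = 5269 + (429981696 - 20736) = 5269 + 429960960 = 429966229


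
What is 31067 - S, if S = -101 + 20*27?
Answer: 30628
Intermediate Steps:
S = 439 (S = -101 + 540 = 439)
31067 - S = 31067 - 1*439 = 31067 - 439 = 30628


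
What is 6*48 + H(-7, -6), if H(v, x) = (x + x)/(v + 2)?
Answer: 1452/5 ≈ 290.40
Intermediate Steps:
H(v, x) = 2*x/(2 + v) (H(v, x) = (2*x)/(2 + v) = 2*x/(2 + v))
6*48 + H(-7, -6) = 6*48 + 2*(-6)/(2 - 7) = 288 + 2*(-6)/(-5) = 288 + 2*(-6)*(-⅕) = 288 + 12/5 = 1452/5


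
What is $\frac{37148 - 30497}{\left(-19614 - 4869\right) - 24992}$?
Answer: $- \frac{6651}{49475} \approx -0.13443$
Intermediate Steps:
$\frac{37148 - 30497}{\left(-19614 - 4869\right) - 24992} = \frac{6651}{\left(-19614 - 4869\right) - 24992} = \frac{6651}{-24483 - 24992} = \frac{6651}{-49475} = 6651 \left(- \frac{1}{49475}\right) = - \frac{6651}{49475}$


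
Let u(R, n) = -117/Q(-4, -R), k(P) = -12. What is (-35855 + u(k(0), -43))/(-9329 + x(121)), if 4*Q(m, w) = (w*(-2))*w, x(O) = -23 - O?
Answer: 286827/75784 ≈ 3.7848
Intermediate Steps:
Q(m, w) = -w²/2 (Q(m, w) = ((w*(-2))*w)/4 = ((-2*w)*w)/4 = (-2*w²)/4 = -w²/2)
u(R, n) = 234/R² (u(R, n) = -117*(-2/R²) = -(-234)/R² = 234/R²)
(-35855 + u(k(0), -43))/(-9329 + x(121)) = (-35855 + 234/(-12)²)/(-9329 + (-23 - 1*121)) = (-35855 + 234*(1/144))/(-9329 + (-23 - 121)) = (-35855 + 13/8)/(-9329 - 144) = -286827/8/(-9473) = -286827/8*(-1/9473) = 286827/75784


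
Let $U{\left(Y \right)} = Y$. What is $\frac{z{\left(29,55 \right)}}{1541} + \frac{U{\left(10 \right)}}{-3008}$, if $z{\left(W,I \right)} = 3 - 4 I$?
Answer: $- \frac{334073}{2317664} \approx -0.14414$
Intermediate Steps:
$\frac{z{\left(29,55 \right)}}{1541} + \frac{U{\left(10 \right)}}{-3008} = \frac{3 - 220}{1541} + \frac{10}{-3008} = \left(3 - 220\right) \frac{1}{1541} + 10 \left(- \frac{1}{3008}\right) = \left(-217\right) \frac{1}{1541} - \frac{5}{1504} = - \frac{217}{1541} - \frac{5}{1504} = - \frac{334073}{2317664}$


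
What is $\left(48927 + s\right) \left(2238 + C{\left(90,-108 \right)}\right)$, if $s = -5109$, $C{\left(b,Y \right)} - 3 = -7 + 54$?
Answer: $100255584$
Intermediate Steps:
$C{\left(b,Y \right)} = 50$ ($C{\left(b,Y \right)} = 3 + \left(-7 + 54\right) = 3 + 47 = 50$)
$\left(48927 + s\right) \left(2238 + C{\left(90,-108 \right)}\right) = \left(48927 - 5109\right) \left(2238 + 50\right) = 43818 \cdot 2288 = 100255584$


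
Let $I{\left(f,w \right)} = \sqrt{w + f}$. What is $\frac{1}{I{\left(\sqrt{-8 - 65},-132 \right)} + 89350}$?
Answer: $\frac{1}{89350 + \sqrt{-132 + i \sqrt{73}}} \approx 1.1192 \cdot 10^{-5} - 1.4 \cdot 10^{-9} i$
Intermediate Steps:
$I{\left(f,w \right)} = \sqrt{f + w}$
$\frac{1}{I{\left(\sqrt{-8 - 65},-132 \right)} + 89350} = \frac{1}{\sqrt{\sqrt{-8 - 65} - 132} + 89350} = \frac{1}{\sqrt{\sqrt{-73} - 132} + 89350} = \frac{1}{\sqrt{i \sqrt{73} - 132} + 89350} = \frac{1}{\sqrt{-132 + i \sqrt{73}} + 89350} = \frac{1}{89350 + \sqrt{-132 + i \sqrt{73}}}$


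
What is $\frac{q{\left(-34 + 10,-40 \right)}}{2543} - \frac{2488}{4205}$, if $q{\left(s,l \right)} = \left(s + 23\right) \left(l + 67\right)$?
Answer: $- \frac{6440519}{10693315} \approx -0.60229$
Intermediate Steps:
$q{\left(s,l \right)} = \left(23 + s\right) \left(67 + l\right)$
$\frac{q{\left(-34 + 10,-40 \right)}}{2543} - \frac{2488}{4205} = \frac{1541 + 23 \left(-40\right) + 67 \left(-34 + 10\right) - 40 \left(-34 + 10\right)}{2543} - \frac{2488}{4205} = \left(1541 - 920 + 67 \left(-24\right) - -960\right) \frac{1}{2543} - \frac{2488}{4205} = \left(1541 - 920 - 1608 + 960\right) \frac{1}{2543} - \frac{2488}{4205} = \left(-27\right) \frac{1}{2543} - \frac{2488}{4205} = - \frac{27}{2543} - \frac{2488}{4205} = - \frac{6440519}{10693315}$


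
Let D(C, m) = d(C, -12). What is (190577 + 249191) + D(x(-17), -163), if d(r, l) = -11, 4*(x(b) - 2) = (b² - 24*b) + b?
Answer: 439757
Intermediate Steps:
x(b) = 2 - 23*b/4 + b²/4 (x(b) = 2 + ((b² - 24*b) + b)/4 = 2 + (b² - 23*b)/4 = 2 + (-23*b/4 + b²/4) = 2 - 23*b/4 + b²/4)
D(C, m) = -11
(190577 + 249191) + D(x(-17), -163) = (190577 + 249191) - 11 = 439768 - 11 = 439757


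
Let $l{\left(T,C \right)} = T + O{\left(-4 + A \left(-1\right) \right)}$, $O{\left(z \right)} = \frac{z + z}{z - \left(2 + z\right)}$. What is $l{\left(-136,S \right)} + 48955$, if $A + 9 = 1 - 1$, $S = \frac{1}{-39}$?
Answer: $48814$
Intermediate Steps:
$S = - \frac{1}{39} \approx -0.025641$
$A = -9$ ($A = -9 + \left(1 - 1\right) = -9 + 0 = -9$)
$O{\left(z \right)} = - z$ ($O{\left(z \right)} = \frac{2 z}{-2} = 2 z \left(- \frac{1}{2}\right) = - z$)
$l{\left(T,C \right)} = -5 + T$ ($l{\left(T,C \right)} = T - \left(-4 - -9\right) = T - \left(-4 + 9\right) = T - 5 = -5 + T$)
$l{\left(-136,S \right)} + 48955 = \left(-5 - 136\right) + 48955 = -141 + 48955 = 48814$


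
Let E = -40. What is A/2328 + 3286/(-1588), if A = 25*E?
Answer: -577363/231054 ≈ -2.4988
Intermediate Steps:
A = -1000 (A = 25*(-40) = -1000)
A/2328 + 3286/(-1588) = -1000/2328 + 3286/(-1588) = -1000*1/2328 + 3286*(-1/1588) = -125/291 - 1643/794 = -577363/231054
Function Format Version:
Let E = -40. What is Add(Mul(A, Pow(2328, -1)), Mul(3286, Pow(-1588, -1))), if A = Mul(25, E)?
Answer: Rational(-577363, 231054) ≈ -2.4988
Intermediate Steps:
A = -1000 (A = Mul(25, -40) = -1000)
Add(Mul(A, Pow(2328, -1)), Mul(3286, Pow(-1588, -1))) = Add(Mul(-1000, Pow(2328, -1)), Mul(3286, Pow(-1588, -1))) = Add(Mul(-1000, Rational(1, 2328)), Mul(3286, Rational(-1, 1588))) = Add(Rational(-125, 291), Rational(-1643, 794)) = Rational(-577363, 231054)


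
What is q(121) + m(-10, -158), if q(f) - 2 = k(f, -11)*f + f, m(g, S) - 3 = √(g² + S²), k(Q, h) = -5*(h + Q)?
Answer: -66424 + 2*√6266 ≈ -66266.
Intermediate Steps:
k(Q, h) = -5*Q - 5*h (k(Q, h) = -5*(Q + h) = -5*Q - 5*h)
m(g, S) = 3 + √(S² + g²) (m(g, S) = 3 + √(g² + S²) = 3 + √(S² + g²))
q(f) = 2 + f + f*(55 - 5*f) (q(f) = 2 + ((-5*f - 5*(-11))*f + f) = 2 + ((-5*f + 55)*f + f) = 2 + ((55 - 5*f)*f + f) = 2 + (f*(55 - 5*f) + f) = 2 + (f + f*(55 - 5*f)) = 2 + f + f*(55 - 5*f))
q(121) + m(-10, -158) = (2 + 121 - 5*121*(-11 + 121)) + (3 + √((-158)² + (-10)²)) = (2 + 121 - 5*121*110) + (3 + √(24964 + 100)) = (2 + 121 - 66550) + (3 + √25064) = -66427 + (3 + 2*√6266) = -66424 + 2*√6266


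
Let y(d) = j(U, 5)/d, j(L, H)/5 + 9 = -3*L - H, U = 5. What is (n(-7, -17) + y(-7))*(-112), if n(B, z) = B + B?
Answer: -752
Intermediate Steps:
j(L, H) = -45 - 15*L - 5*H (j(L, H) = -45 + 5*(-3*L - H) = -45 + 5*(-H - 3*L) = -45 + (-15*L - 5*H) = -45 - 15*L - 5*H)
n(B, z) = 2*B
y(d) = -145/d (y(d) = (-45 - 15*5 - 5*5)/d = (-45 - 75 - 25)/d = -145/d)
(n(-7, -17) + y(-7))*(-112) = (2*(-7) - 145/(-7))*(-112) = (-14 - 145*(-1/7))*(-112) = (-14 + 145/7)*(-112) = (47/7)*(-112) = -752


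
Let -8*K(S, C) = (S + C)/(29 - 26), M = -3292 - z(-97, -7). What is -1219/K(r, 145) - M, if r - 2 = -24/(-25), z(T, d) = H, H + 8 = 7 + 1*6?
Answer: 4309001/1233 ≈ 3494.7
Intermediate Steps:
H = 5 (H = -8 + (7 + 1*6) = -8 + (7 + 6) = -8 + 13 = 5)
z(T, d) = 5
r = 74/25 (r = 2 - 24/(-25) = 2 - 24*(-1/25) = 2 + 24/25 = 74/25 ≈ 2.9600)
M = -3297 (M = -3292 - 1*5 = -3292 - 5 = -3297)
K(S, C) = -C/24 - S/24 (K(S, C) = -(S + C)/(8*(29 - 26)) = -(C + S)/(8*3) = -(C/3 + S/3)/8 = -C/24 - S/24)
-1219/K(r, 145) - M = -1219/(-1/24*145 - 1/24*74/25) - 1*(-3297) = -1219/(-145/24 - 37/300) + 3297 = -1219/(-1233/200) + 3297 = -1219*(-200/1233) + 3297 = 243800/1233 + 3297 = 4309001/1233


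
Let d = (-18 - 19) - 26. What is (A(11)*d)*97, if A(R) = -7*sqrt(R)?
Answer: 42777*sqrt(11) ≈ 1.4188e+5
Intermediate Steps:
d = -63 (d = -37 - 26 = -63)
(A(11)*d)*97 = (-7*sqrt(11)*(-63))*97 = (441*sqrt(11))*97 = 42777*sqrt(11)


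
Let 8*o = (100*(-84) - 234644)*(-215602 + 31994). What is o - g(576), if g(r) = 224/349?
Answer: 1946757892332/349 ≈ 5.5781e+9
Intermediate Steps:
g(r) = 224/349 (g(r) = 224*(1/349) = 224/349)
o = 5578102844 (o = ((100*(-84) - 234644)*(-215602 + 31994))/8 = ((-8400 - 234644)*(-183608))/8 = (-243044*(-183608))/8 = (1/8)*44624822752 = 5578102844)
o - g(576) = 5578102844 - 1*224/349 = 5578102844 - 224/349 = 1946757892332/349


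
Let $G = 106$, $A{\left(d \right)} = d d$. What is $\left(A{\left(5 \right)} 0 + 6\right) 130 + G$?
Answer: $886$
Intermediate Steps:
$A{\left(d \right)} = d^{2}$
$\left(A{\left(5 \right)} 0 + 6\right) 130 + G = \left(5^{2} \cdot 0 + 6\right) 130 + 106 = \left(25 \cdot 0 + 6\right) 130 + 106 = \left(0 + 6\right) 130 + 106 = 6 \cdot 130 + 106 = 780 + 106 = 886$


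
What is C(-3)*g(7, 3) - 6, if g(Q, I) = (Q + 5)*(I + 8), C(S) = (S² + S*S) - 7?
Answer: 1446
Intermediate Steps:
C(S) = -7 + 2*S² (C(S) = (S² + S²) - 7 = 2*S² - 7 = -7 + 2*S²)
g(Q, I) = (5 + Q)*(8 + I)
C(-3)*g(7, 3) - 6 = (-7 + 2*(-3)²)*(40 + 5*3 + 8*7 + 3*7) - 6 = (-7 + 2*9)*(40 + 15 + 56 + 21) - 6 = (-7 + 18)*132 - 6 = 11*132 - 6 = 1452 - 6 = 1446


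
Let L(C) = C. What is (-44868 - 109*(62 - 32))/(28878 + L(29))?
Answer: -48138/28907 ≈ -1.6653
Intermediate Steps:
(-44868 - 109*(62 - 32))/(28878 + L(29)) = (-44868 - 109*(62 - 32))/(28878 + 29) = (-44868 - 109*30)/28907 = (-44868 - 3270)*(1/28907) = -48138*1/28907 = -48138/28907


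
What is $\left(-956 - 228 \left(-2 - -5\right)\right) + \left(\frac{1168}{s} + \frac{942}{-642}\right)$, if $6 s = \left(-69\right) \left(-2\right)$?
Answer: $- \frac{3914675}{2461} \approx -1590.7$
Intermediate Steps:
$s = 23$ ($s = \frac{\left(-69\right) \left(-2\right)}{6} = \frac{1}{6} \cdot 138 = 23$)
$\left(-956 - 228 \left(-2 - -5\right)\right) + \left(\frac{1168}{s} + \frac{942}{-642}\right) = \left(-956 - 228 \left(-2 - -5\right)\right) + \left(\frac{1168}{23} + \frac{942}{-642}\right) = \left(-956 - 228 \left(-2 + 5\right)\right) + \left(1168 \cdot \frac{1}{23} + 942 \left(- \frac{1}{642}\right)\right) = \left(-956 - 684\right) + \left(\frac{1168}{23} - \frac{157}{107}\right) = \left(-956 - 684\right) + \frac{121365}{2461} = -1640 + \frac{121365}{2461} = - \frac{3914675}{2461}$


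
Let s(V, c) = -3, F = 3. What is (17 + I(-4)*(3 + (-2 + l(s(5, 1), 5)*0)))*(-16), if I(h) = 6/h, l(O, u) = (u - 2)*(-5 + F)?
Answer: -248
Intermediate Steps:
l(O, u) = 4 - 2*u (l(O, u) = (u - 2)*(-5 + 3) = (-2 + u)*(-2) = 4 - 2*u)
(17 + I(-4)*(3 + (-2 + l(s(5, 1), 5)*0)))*(-16) = (17 + (6/(-4))*(3 + (-2 + (4 - 2*5)*0)))*(-16) = (17 + (6*(-¼))*(3 + (-2 + (4 - 10)*0)))*(-16) = (17 - 3*(3 + (-2 - 6*0))/2)*(-16) = (17 - 3*(3 + (-2 + 0))/2)*(-16) = (17 - 3*(3 - 2)/2)*(-16) = (17 - 3/2*1)*(-16) = (17 - 3/2)*(-16) = (31/2)*(-16) = -248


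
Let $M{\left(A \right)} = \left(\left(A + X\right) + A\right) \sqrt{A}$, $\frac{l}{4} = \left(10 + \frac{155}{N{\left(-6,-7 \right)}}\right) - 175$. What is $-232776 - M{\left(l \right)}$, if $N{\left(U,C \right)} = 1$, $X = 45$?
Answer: $-232776 + 70 i \sqrt{10} \approx -2.3278 \cdot 10^{5} + 221.36 i$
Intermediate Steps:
$l = -40$ ($l = 4 \left(\left(10 + \frac{155}{1}\right) - 175\right) = 4 \left(\left(10 + 155 \cdot 1\right) - 175\right) = 4 \left(\left(10 + 155\right) - 175\right) = 4 \left(165 - 175\right) = 4 \left(-10\right) = -40$)
$M{\left(A \right)} = \sqrt{A} \left(45 + 2 A\right)$ ($M{\left(A \right)} = \left(\left(A + 45\right) + A\right) \sqrt{A} = \left(\left(45 + A\right) + A\right) \sqrt{A} = \left(45 + 2 A\right) \sqrt{A} = \sqrt{A} \left(45 + 2 A\right)$)
$-232776 - M{\left(l \right)} = -232776 - \sqrt{-40} \left(45 + 2 \left(-40\right)\right) = -232776 - 2 i \sqrt{10} \left(45 - 80\right) = -232776 - 2 i \sqrt{10} \left(-35\right) = -232776 - - 70 i \sqrt{10} = -232776 + 70 i \sqrt{10}$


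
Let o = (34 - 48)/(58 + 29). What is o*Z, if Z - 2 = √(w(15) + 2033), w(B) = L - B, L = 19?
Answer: -28/87 - 14*√2037/87 ≈ -7.5846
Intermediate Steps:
w(B) = 19 - B
o = -14/87 ≈ -0.16092
Z = 2 + √2037 (Z = 2 + √((19 - 1*15) + 2033) = 2 + √((19 - 15) + 2033) = 2 + √(4 + 2033) = 2 + √2037 ≈ 47.133)
o*Z = -14*(2 + √2037)/87 = -28/87 - 14*√2037/87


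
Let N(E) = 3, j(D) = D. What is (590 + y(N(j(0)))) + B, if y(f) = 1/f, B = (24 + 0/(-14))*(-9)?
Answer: 1123/3 ≈ 374.33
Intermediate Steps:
B = -216 (B = (24 + 0*(-1/14))*(-9) = (24 + 0)*(-9) = 24*(-9) = -216)
(590 + y(N(j(0)))) + B = (590 + 1/3) - 216 = 1771/3 - 216 = 1123/3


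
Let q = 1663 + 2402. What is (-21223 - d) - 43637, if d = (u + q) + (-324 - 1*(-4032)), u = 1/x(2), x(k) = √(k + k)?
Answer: -145267/2 ≈ -72634.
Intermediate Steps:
x(k) = √2*√k (x(k) = √(2*k) = √2*√k)
q = 4065
u = ½ (u = 1/(√2*√2) = 1/2 = ½ ≈ 0.50000)
d = 15547/2 (d = (½ + 4065) + (-324 - 1*(-4032)) = 8131/2 + (-324 + 4032) = 8131/2 + 3708 = 15547/2 ≈ 7773.5)
(-21223 - d) - 43637 = (-21223 - 1*15547/2) - 43637 = (-21223 - 15547/2) - 43637 = -57993/2 - 43637 = -145267/2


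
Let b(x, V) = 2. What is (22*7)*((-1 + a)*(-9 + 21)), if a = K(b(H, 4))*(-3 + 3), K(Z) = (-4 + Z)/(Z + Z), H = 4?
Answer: -1848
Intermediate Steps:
K(Z) = (-4 + Z)/(2*Z) (K(Z) = (-4 + Z)/((2*Z)) = (-4 + Z)*(1/(2*Z)) = (-4 + Z)/(2*Z))
a = 0 (a = ((½)*(-4 + 2)/2)*(-3 + 3) = ((½)*(½)*(-2))*0 = -½*0 = 0)
(22*7)*((-1 + a)*(-9 + 21)) = (22*7)*((-1 + 0)*(-9 + 21)) = 154*(-1*12) = 154*(-12) = -1848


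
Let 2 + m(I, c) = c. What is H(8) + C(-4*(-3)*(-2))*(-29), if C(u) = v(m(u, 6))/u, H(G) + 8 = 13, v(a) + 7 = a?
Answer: 11/8 ≈ 1.3750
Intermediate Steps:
m(I, c) = -2 + c
v(a) = -7 + a
H(G) = 5 (H(G) = -8 + 13 = 5)
C(u) = -3/u (C(u) = (-7 + (-2 + 6))/u = (-7 + 4)/u = -3/u)
H(8) + C(-4*(-3)*(-2))*(-29) = 5 - 3/(-4*(-3)*(-2))*(-29) = 5 - 3/(12*(-2))*(-29) = 5 - 3/(-24)*(-29) = 5 - 3*(-1/24)*(-29) = 5 + (⅛)*(-29) = 5 - 29/8 = 11/8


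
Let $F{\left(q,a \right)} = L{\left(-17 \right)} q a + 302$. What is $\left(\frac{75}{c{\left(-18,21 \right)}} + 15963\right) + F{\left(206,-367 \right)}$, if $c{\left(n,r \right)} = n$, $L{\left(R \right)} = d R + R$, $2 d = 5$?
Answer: $\frac{27087479}{6} \approx 4.5146 \cdot 10^{6}$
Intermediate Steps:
$d = \frac{5}{2}$ ($d = \frac{1}{2} \cdot 5 = \frac{5}{2} \approx 2.5$)
$L{\left(R \right)} = \frac{7 R}{2}$ ($L{\left(R \right)} = \frac{5 R}{2} + R = \frac{7 R}{2}$)
$F{\left(q,a \right)} = 302 - \frac{119 a q}{2}$ ($F{\left(q,a \right)} = \frac{7}{2} \left(-17\right) q a + 302 = - \frac{119 q}{2} a + 302 = - \frac{119 a q}{2} + 302 = 302 - \frac{119 a q}{2}$)
$\left(\frac{75}{c{\left(-18,21 \right)}} + 15963\right) + F{\left(206,-367 \right)} = \left(\frac{75}{-18} + 15963\right) - \left(-302 - 4498319\right) = \left(75 \left(- \frac{1}{18}\right) + 15963\right) + \left(302 + 4498319\right) = \left(- \frac{25}{6} + 15963\right) + 4498621 = \frac{95753}{6} + 4498621 = \frac{27087479}{6}$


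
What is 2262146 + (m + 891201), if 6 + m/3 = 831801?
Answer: 5648732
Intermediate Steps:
m = 2495385 (m = -18 + 3*831801 = -18 + 2495403 = 2495385)
2262146 + (m + 891201) = 2262146 + (2495385 + 891201) = 2262146 + 3386586 = 5648732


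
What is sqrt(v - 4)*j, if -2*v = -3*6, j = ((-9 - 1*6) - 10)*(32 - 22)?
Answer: -250*sqrt(5) ≈ -559.02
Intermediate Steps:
j = -250 (j = ((-9 - 6) - 10)*10 = (-15 - 10)*10 = -25*10 = -250)
v = 9 (v = -(-3)*6/2 = -1/2*(-18) = 9)
sqrt(v - 4)*j = sqrt(9 - 4)*(-250) = sqrt(5)*(-250) = -250*sqrt(5)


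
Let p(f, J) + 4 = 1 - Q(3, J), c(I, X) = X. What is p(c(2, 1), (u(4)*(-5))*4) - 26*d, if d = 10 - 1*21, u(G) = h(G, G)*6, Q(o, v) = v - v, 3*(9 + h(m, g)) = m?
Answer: 283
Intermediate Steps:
h(m, g) = -9 + m/3
Q(o, v) = 0
u(G) = -54 + 2*G (u(G) = (-9 + G/3)*6 = -54 + 2*G)
p(f, J) = -3 (p(f, J) = -4 + (1 - 1*0) = -4 + (1 + 0) = -4 + 1 = -3)
d = -11 (d = 10 - 21 = -11)
p(c(2, 1), (u(4)*(-5))*4) - 26*d = -3 - 26*(-11) = -3 + 286 = 283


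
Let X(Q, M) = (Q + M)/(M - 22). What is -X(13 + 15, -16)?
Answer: 6/19 ≈ 0.31579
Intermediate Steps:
X(Q, M) = (M + Q)/(-22 + M)
-X(13 + 15, -16) = -(-16 + (13 + 15))/(-22 - 16) = -(-16 + 28)/(-38) = -(-1)*12/38 = -1*(-6/19) = 6/19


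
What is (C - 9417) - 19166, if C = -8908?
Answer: -37491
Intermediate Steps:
(C - 9417) - 19166 = (-8908 - 9417) - 19166 = -18325 - 19166 = -37491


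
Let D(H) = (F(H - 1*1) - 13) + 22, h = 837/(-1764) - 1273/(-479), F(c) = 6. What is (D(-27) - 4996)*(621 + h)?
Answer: -291422993425/93884 ≈ -3.1041e+6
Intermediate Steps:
h = 204961/93884 (h = 837*(-1/1764) - 1273*(-1/479) = -93/196 + 1273/479 = 204961/93884 ≈ 2.1831)
D(H) = 15 (D(H) = (6 - 13) + 22 = -7 + 22 = 15)
(D(-27) - 4996)*(621 + h) = (15 - 4996)*(621 + 204961/93884) = -4981*58506925/93884 = -291422993425/93884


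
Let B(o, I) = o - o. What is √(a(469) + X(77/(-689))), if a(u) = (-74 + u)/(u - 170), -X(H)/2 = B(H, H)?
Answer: √118105/299 ≈ 1.1494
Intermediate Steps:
B(o, I) = 0
X(H) = 0 (X(H) = -2*0 = 0)
a(u) = (-74 + u)/(-170 + u)
√(a(469) + X(77/(-689))) = √((-74 + 469)/(-170 + 469) + 0) = √(395/299 + 0) = √(395/299) = √118105/299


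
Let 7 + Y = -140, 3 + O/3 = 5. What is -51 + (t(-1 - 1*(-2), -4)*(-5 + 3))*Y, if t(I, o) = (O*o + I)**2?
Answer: 155475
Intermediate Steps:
O = 6 (O = -9 + 3*5 = -9 + 15 = 6)
Y = -147 (Y = -7 - 140 = -147)
t(I, o) = (I + 6*o)**2 (t(I, o) = (6*o + I)**2 = (I + 6*o)**2)
-51 + (t(-1 - 1*(-2), -4)*(-5 + 3))*Y = -51 + (((-1 - 1*(-2)) + 6*(-4))**2*(-5 + 3))*(-147) = -51 + (((-1 + 2) - 24)**2*(-2))*(-147) = -51 + ((1 - 24)**2*(-2))*(-147) = -51 + ((-23)**2*(-2))*(-147) = -51 + (529*(-2))*(-147) = -51 - 1058*(-147) = -51 + 155526 = 155475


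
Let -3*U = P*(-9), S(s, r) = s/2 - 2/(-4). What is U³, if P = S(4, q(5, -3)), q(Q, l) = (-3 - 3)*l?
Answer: 3375/8 ≈ 421.88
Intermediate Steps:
q(Q, l) = -6*l
S(s, r) = ½ + s/2 (S(s, r) = s*(½) - 2*(-¼) = s/2 + ½ = ½ + s/2)
P = 5/2 (P = ½ + (½)*4 = ½ + 2 = 5/2 ≈ 2.5000)
U = 15/2 (U = -5*(-9)/6 = -⅓*(-45/2) = 15/2 ≈ 7.5000)
U³ = (15/2)³ = 3375/8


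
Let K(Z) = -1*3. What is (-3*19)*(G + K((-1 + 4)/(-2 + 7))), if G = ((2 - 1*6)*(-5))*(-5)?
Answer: 5871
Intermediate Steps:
K(Z) = -3
G = -100 (G = ((2 - 6)*(-5))*(-5) = -4*(-5)*(-5) = 20*(-5) = -100)
(-3*19)*(G + K((-1 + 4)/(-2 + 7))) = (-3*19)*(-100 - 3) = -57*(-103) = 5871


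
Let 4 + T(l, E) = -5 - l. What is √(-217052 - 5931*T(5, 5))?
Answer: I*√134018 ≈ 366.08*I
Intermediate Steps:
T(l, E) = -9 - l (T(l, E) = -4 + (-5 - l) = -9 - l)
√(-217052 - 5931*T(5, 5)) = √(-217052 - 5931*(-9 - 1*5)) = √(-217052 - 5931*(-9 - 5)) = √(-217052 - 5931*(-14)) = √(-217052 + 83034) = √(-134018) = I*√134018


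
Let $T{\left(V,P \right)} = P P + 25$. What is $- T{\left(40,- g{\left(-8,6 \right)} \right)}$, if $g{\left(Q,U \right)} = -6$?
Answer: $-61$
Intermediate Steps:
$T{\left(V,P \right)} = 25 + P^{2}$ ($T{\left(V,P \right)} = P^{2} + 25 = 25 + P^{2}$)
$- T{\left(40,- g{\left(-8,6 \right)} \right)} = - (25 + \left(\left(-1\right) \left(-6\right)\right)^{2}) = - (25 + 6^{2}) = - (25 + 36) = \left(-1\right) 61 = -61$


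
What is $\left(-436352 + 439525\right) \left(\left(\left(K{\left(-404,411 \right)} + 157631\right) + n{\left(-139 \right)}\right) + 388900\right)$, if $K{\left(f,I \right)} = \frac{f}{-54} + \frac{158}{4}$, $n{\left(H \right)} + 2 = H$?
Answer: $\frac{93627605281}{54} \approx 1.7338 \cdot 10^{9}$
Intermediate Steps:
$n{\left(H \right)} = -2 + H$
$K{\left(f,I \right)} = \frac{79}{2} - \frac{f}{54}$ ($K{\left(f,I \right)} = f \left(- \frac{1}{54}\right) + 158 \cdot \frac{1}{4} = - \frac{f}{54} + \frac{79}{2} = \frac{79}{2} - \frac{f}{54}$)
$\left(-436352 + 439525\right) \left(\left(\left(K{\left(-404,411 \right)} + 157631\right) + n{\left(-139 \right)}\right) + 388900\right) = \left(-436352 + 439525\right) \left(\left(\left(\left(\frac{79}{2} - - \frac{202}{27}\right) + 157631\right) - 141\right) + 388900\right) = 3173 \left(\left(\left(\left(\frac{79}{2} + \frac{202}{27}\right) + 157631\right) - 141\right) + 388900\right) = 3173 \left(\left(\left(\frac{2537}{54} + 157631\right) - 141\right) + 388900\right) = 3173 \left(\left(\frac{8514611}{54} - 141\right) + 388900\right) = 3173 \left(\frac{8506997}{54} + 388900\right) = 3173 \cdot \frac{29507597}{54} = \frac{93627605281}{54}$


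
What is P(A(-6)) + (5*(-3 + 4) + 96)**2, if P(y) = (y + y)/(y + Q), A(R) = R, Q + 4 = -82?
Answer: 234626/23 ≈ 10201.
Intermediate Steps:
Q = -86 (Q = -4 - 82 = -86)
P(y) = 2*y/(-86 + y) (P(y) = (y + y)/(y - 86) = (2*y)/(-86 + y) = 2*y/(-86 + y))
P(A(-6)) + (5*(-3 + 4) + 96)**2 = 2*(-6)/(-86 - 6) + (5*(-3 + 4) + 96)**2 = 2*(-6)/(-92) + (5*1 + 96)**2 = 2*(-6)*(-1/92) + (5 + 96)**2 = 3/23 + 101**2 = 3/23 + 10201 = 234626/23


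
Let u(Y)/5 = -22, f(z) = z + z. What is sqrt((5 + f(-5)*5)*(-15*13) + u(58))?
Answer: sqrt(8665) ≈ 93.086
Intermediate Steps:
f(z) = 2*z
u(Y) = -110 (u(Y) = 5*(-22) = -110)
sqrt((5 + f(-5)*5)*(-15*13) + u(58)) = sqrt((5 + (2*(-5))*5)*(-15*13) - 110) = sqrt((5 - 10*5)*(-195) - 110) = sqrt((5 - 50)*(-195) - 110) = sqrt(-45*(-195) - 110) = sqrt(8775 - 110) = sqrt(8665)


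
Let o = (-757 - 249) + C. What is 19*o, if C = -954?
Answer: -37240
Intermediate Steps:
o = -1960 (o = (-757 - 249) - 954 = -1006 - 954 = -1960)
19*o = 19*(-1960) = -37240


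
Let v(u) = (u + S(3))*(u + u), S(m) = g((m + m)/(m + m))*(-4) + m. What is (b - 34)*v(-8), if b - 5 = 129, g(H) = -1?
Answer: 1600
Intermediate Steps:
b = 134 (b = 5 + 129 = 134)
S(m) = 4 + m (S(m) = -1*(-4) + m = 4 + m)
v(u) = 2*u*(7 + u) (v(u) = (u + (4 + 3))*(u + u) = (u + 7)*(2*u) = (7 + u)*(2*u) = 2*u*(7 + u))
(b - 34)*v(-8) = (134 - 34)*(2*(-8)*(7 - 8)) = 100*(2*(-8)*(-1)) = 100*16 = 1600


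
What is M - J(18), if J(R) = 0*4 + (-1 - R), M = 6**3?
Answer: 235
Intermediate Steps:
M = 216
J(R) = -1 - R (J(R) = 0 + (-1 - R) = -1 - R)
M - J(18) = 216 - (-1 - 1*18) = 216 - (-1 - 18) = 216 - 1*(-19) = 216 + 19 = 235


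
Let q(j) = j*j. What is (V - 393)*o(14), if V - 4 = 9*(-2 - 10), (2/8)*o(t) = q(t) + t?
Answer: -417480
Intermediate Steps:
q(j) = j²
o(t) = 4*t + 4*t² (o(t) = 4*(t² + t) = 4*(t + t²) = 4*t + 4*t²)
V = -104 (V = 4 + 9*(-2 - 10) = 4 + 9*(-12) = 4 - 108 = -104)
(V - 393)*o(14) = (-104 - 393)*(4*14*(1 + 14)) = -1988*14*15 = -497*840 = -417480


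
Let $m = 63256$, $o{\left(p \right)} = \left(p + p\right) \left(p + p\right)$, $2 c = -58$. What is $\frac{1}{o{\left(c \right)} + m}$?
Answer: $\frac{1}{66620} \approx 1.5011 \cdot 10^{-5}$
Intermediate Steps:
$c = -29$ ($c = \frac{1}{2} \left(-58\right) = -29$)
$o{\left(p \right)} = 4 p^{2}$ ($o{\left(p \right)} = 2 p 2 p = 4 p^{2}$)
$\frac{1}{o{\left(c \right)} + m} = \frac{1}{4 \left(-29\right)^{2} + 63256} = \frac{1}{4 \cdot 841 + 63256} = \frac{1}{3364 + 63256} = \frac{1}{66620}$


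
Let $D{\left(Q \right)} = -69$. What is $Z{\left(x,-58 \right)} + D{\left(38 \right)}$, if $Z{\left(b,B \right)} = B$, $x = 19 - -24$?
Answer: $-127$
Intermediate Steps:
$x = 43$ ($x = 19 + 24 = 43$)
$Z{\left(x,-58 \right)} + D{\left(38 \right)} = -58 - 69 = -127$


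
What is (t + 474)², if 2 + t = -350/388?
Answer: 8352680449/37636 ≈ 2.2193e+5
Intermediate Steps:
t = -563/194 (t = -2 - 350/388 = -2 - 350*1/388 = -2 - 175/194 = -563/194 ≈ -2.9021)
(t + 474)² = (-563/194 + 474)² = (91393/194)² = 8352680449/37636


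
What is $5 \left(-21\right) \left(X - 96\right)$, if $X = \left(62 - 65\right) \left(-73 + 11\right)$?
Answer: $-9450$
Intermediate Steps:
$X = 186$ ($X = \left(-3\right) \left(-62\right) = 186$)
$5 \left(-21\right) \left(X - 96\right) = 5 \left(-21\right) \left(186 - 96\right) = \left(-105\right) 90 = -9450$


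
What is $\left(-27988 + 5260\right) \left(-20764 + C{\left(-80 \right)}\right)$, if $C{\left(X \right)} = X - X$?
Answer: $471924192$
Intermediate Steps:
$C{\left(X \right)} = 0$
$\left(-27988 + 5260\right) \left(-20764 + C{\left(-80 \right)}\right) = \left(-27988 + 5260\right) \left(-20764 + 0\right) = \left(-22728\right) \left(-20764\right) = 471924192$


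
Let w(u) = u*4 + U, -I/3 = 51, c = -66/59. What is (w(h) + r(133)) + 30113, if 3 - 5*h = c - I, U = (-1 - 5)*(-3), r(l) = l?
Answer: 8892744/295 ≈ 30145.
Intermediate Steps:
c = -66/59 (c = -66*1/59 = -66/59 ≈ -1.1186)
U = 18 (U = -6*(-3) = 18)
I = -153 (I = -3*51 = -153)
h = -8784/295 (h = 3/5 - (-66/59 - 1*(-153))/5 = 3/5 - (-66/59 + 153)/5 = 3/5 - 1/5*8961/59 = 3/5 - 8961/295 = -8784/295 ≈ -29.776)
w(u) = 18 + 4*u (w(u) = u*4 + 18 = 4*u + 18 = 18 + 4*u)
(w(h) + r(133)) + 30113 = ((18 + 4*(-8784/295)) + 133) + 30113 = ((18 - 35136/295) + 133) + 30113 = (-29826/295 + 133) + 30113 = 9409/295 + 30113 = 8892744/295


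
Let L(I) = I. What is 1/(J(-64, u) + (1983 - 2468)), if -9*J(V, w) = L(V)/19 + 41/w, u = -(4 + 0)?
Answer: -76/36745 ≈ -0.0020683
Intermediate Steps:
u = -4 (u = -1*4 = -4)
J(V, w) = -41/(9*w) - V/171 (J(V, w) = -(V/19 + 41/w)/9 = -(41/w + V/19)/9 = -41/(9*w) - V/171)
1/(J(-64, u) + (1983 - 2468)) = 1/((1/171)*(-779 - 1*(-64)*(-4))/(-4) + (1983 - 2468)) = 1/((1/171)*(-¼)*(-779 - 256) - 485) = 1/((1/171)*(-¼)*(-1035) - 485) = 1/(115/76 - 485) = 1/(-36745/76) = -76/36745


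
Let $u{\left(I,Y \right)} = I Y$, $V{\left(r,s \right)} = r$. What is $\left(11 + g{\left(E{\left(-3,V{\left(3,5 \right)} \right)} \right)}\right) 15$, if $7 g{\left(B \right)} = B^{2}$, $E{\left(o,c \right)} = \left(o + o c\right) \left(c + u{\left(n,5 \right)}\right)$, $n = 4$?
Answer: $\frac{1143795}{7} \approx 1.634 \cdot 10^{5}$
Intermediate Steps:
$E{\left(o,c \right)} = \left(20 + c\right) \left(o + c o\right)$ ($E{\left(o,c \right)} = \left(o + o c\right) \left(c + 4 \cdot 5\right) = \left(o + c o\right) \left(c + 20\right) = \left(o + c o\right) \left(20 + c\right) = \left(20 + c\right) \left(o + c o\right)$)
$g{\left(B \right)} = \frac{B^{2}}{7}$
$\left(11 + g{\left(E{\left(-3,V{\left(3,5 \right)} \right)} \right)}\right) 15 = \left(11 + \frac{\left(- 3 \left(20 + 3^{2} + 21 \cdot 3\right)\right)^{2}}{7}\right) 15 = \left(11 + \frac{\left(- 3 \left(20 + 9 + 63\right)\right)^{2}}{7}\right) 15 = \left(11 + \frac{\left(\left(-3\right) 92\right)^{2}}{7}\right) 15 = \left(11 + \frac{\left(-276\right)^{2}}{7}\right) 15 = \left(11 + \frac{1}{7} \cdot 76176\right) 15 = \left(11 + \frac{76176}{7}\right) 15 = \frac{76253}{7} \cdot 15 = \frac{1143795}{7}$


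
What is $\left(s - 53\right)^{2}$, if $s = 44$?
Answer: $81$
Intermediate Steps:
$\left(s - 53\right)^{2} = \left(44 - 53\right)^{2} = \left(-9\right)^{2} = 81$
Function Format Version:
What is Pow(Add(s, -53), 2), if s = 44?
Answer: 81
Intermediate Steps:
Pow(Add(s, -53), 2) = Pow(Add(44, -53), 2) = Pow(-9, 2) = 81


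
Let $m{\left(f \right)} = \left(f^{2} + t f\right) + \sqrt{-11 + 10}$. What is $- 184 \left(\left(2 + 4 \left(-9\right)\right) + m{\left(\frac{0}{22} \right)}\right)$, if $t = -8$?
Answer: $6256 - 184 i \approx 6256.0 - 184.0 i$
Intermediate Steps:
$m{\left(f \right)} = i + f^{2} - 8 f$ ($m{\left(f \right)} = \left(f^{2} - 8 f\right) + \sqrt{-11 + 10} = \left(f^{2} - 8 f\right) + \sqrt{-1} = \left(f^{2} - 8 f\right) + i = i + f^{2} - 8 f$)
$- 184 \left(\left(2 + 4 \left(-9\right)\right) + m{\left(\frac{0}{22} \right)}\right) = - 184 \left(\left(2 + 4 \left(-9\right)\right) + \left(i + \left(\frac{0}{22}\right)^{2} - 8 \cdot \frac{0}{22}\right)\right) = - 184 \left(\left(2 - 36\right) + \left(i + \left(0 \cdot \frac{1}{22}\right)^{2} - 8 \cdot 0 \cdot \frac{1}{22}\right)\right) = - 184 \left(-34 + \left(i + 0^{2} - 0\right)\right) = - 184 \left(-34 + \left(i + 0 + 0\right)\right) = - 184 \left(-34 + i\right) = 6256 - 184 i$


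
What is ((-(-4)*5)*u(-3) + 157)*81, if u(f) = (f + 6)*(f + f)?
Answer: -16443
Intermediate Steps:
u(f) = 2*f*(6 + f) (u(f) = (6 + f)*(2*f) = 2*f*(6 + f))
((-(-4)*5)*u(-3) + 157)*81 = ((-(-4)*5)*(2*(-3)*(6 - 3)) + 157)*81 = ((-1*(-20))*(2*(-3)*3) + 157)*81 = (20*(-18) + 157)*81 = (-360 + 157)*81 = -203*81 = -16443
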